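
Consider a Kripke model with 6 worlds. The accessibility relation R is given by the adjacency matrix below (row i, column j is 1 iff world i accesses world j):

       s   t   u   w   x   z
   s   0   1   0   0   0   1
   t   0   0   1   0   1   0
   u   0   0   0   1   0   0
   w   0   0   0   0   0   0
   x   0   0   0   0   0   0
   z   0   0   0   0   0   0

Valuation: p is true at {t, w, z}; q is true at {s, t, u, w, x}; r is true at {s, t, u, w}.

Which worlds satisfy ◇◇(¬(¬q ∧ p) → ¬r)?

s: successors {t, z}; ◇(¬(¬q ∧ p) → ¬r) there: t:T, z:F. ✓
t: successors {u, x}; ◇(¬(¬q ∧ p) → ¬r) there: u:F, x:F. ✗
u: successors {w}; ◇(¬(¬q ∧ p) → ¬r) there: w:F. ✗
w: no successors, so ◇◇(¬(¬q ∧ p) → ¬r) fails. ✗
x: no successors, so ◇◇(¬(¬q ∧ p) → ¬r) fails. ✗
z: no successors, so ◇◇(¬(¬q ∧ p) → ¬r) fails. ✗

{s}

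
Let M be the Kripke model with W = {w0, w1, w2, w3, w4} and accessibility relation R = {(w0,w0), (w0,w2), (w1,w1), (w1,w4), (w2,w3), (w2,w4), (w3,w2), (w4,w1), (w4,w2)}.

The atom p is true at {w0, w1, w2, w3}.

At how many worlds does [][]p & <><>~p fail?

5

w0: [][]p is F, <><>~p is T. ✗
w1: [][]p is F, <><>~p is T. ✗
w2: [][]p is T, <><>~p is F. ✗
w3: [][]p is F, <><>~p is T. ✗
w4: [][]p is F, <><>~p is T. ✗
Satisfying worlds: ∅.
So [][]p & <><>~p fails at the other 5 worlds.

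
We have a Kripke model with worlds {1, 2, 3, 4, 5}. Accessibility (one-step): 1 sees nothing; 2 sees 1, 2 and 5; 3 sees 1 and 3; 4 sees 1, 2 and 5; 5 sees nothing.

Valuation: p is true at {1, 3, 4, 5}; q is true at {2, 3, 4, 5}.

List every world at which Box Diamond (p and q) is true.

1: no successors, so Box Diamond (p and q) holds vacuously. ✓
2: successors {1, 2, 5}; Diamond (p and q) there: 1:F, 2:T, 5:F. ✗
3: successors {1, 3}; Diamond (p and q) there: 1:F, 3:T. ✗
4: successors {1, 2, 5}; Diamond (p and q) there: 1:F, 2:T, 5:F. ✗
5: no successors, so Box Diamond (p and q) holds vacuously. ✓

{1, 5}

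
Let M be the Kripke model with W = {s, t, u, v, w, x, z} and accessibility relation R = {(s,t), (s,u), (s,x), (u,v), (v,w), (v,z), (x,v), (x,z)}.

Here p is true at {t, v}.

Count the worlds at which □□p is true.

4

s: successors {t, u, x}; □p there: t:T, u:T, x:F. ✗
t: no successors, so □□p holds vacuously. ✓
u: successors {v}; □p there: v:F. ✗
v: successors {w, z}; □p there: w:T, z:T. ✓
w: no successors, so □□p holds vacuously. ✓
x: successors {v, z}; □p there: v:F, z:T. ✗
z: no successors, so □□p holds vacuously. ✓
Satisfying worlds: {t, v, w, z}.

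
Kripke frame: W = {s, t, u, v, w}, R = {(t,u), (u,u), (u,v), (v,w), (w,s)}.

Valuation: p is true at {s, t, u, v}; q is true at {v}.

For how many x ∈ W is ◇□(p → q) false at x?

s: no successors, so ◇□(p → q) fails. ✗
t: successors {u}; □(p → q) there: u:F. ✗
u: successors {u, v}; □(p → q) there: u:F, v:T. ✓
v: successors {w}; □(p → q) there: w:F. ✗
w: successors {s}; □(p → q) there: s:T. ✓
Satisfying worlds: {u, w}.
So ◇□(p → q) fails at the other 3 worlds.

3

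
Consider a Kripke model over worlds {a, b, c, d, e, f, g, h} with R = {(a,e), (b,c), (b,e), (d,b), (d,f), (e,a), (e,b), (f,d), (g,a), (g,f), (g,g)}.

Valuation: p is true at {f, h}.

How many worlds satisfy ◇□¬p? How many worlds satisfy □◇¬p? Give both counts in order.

For ◇□¬p:
a: successors {e}; □¬p there: e:T. ✓
b: successors {c, e}; □¬p there: c:T, e:T. ✓
c: no successors, so ◇□¬p fails. ✗
d: successors {b, f}; □¬p there: b:T, f:T. ✓
e: successors {a, b}; □¬p there: a:T, b:T. ✓
f: successors {d}; □¬p there: d:F. ✗
g: successors {a, f, g}; □¬p there: a:T, f:T, g:F. ✓
h: no successors, so ◇□¬p fails. ✗
— 5 worlds.
For □◇¬p:
a: successors {e}; ◇¬p there: e:T. ✓
b: successors {c, e}; ◇¬p there: c:F, e:T. ✗
c: no successors, so □◇¬p holds vacuously. ✓
d: successors {b, f}; ◇¬p there: b:T, f:T. ✓
e: successors {a, b}; ◇¬p there: a:T, b:T. ✓
f: successors {d}; ◇¬p there: d:T. ✓
g: successors {a, f, g}; ◇¬p there: a:T, f:T, g:T. ✓
h: no successors, so □◇¬p holds vacuously. ✓
— 7 worlds.

5 and 7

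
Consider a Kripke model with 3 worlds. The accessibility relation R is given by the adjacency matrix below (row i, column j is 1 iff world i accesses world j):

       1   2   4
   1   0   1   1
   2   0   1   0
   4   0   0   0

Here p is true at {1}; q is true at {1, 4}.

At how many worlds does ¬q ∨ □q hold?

2

1: ¬q is F, □q is F. ✗
2: ¬q is T, □q is F. ✓
4: ¬q is F, □q is T. ✓
Satisfying worlds: {2, 4}.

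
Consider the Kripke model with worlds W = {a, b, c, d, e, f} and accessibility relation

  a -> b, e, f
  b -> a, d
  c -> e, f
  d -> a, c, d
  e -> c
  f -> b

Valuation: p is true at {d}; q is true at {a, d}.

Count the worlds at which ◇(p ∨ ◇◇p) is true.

5

a: successors {b, e, f}; p ∨ ◇◇p there: b:T, e:F, f:T. ✓
b: successors {a, d}; p ∨ ◇◇p there: a:T, d:T. ✓
c: successors {e, f}; p ∨ ◇◇p there: e:F, f:T. ✓
d: successors {a, c, d}; p ∨ ◇◇p there: a:T, c:F, d:T. ✓
e: successors {c}; p ∨ ◇◇p there: c:F. ✗
f: successors {b}; p ∨ ◇◇p there: b:T. ✓
Satisfying worlds: {a, b, c, d, f}.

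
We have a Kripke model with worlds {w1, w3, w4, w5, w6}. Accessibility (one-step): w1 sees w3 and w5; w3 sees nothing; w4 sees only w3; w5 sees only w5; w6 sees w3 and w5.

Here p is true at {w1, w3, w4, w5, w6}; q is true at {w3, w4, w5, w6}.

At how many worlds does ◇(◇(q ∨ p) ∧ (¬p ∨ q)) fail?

2

w1: successors {w3, w5}; ◇(q ∨ p) ∧ (¬p ∨ q) there: w3:F, w5:T. ✓
w3: no successors, so ◇(◇(q ∨ p) ∧ (¬p ∨ q)) fails. ✗
w4: successors {w3}; ◇(q ∨ p) ∧ (¬p ∨ q) there: w3:F. ✗
w5: successors {w5}; ◇(q ∨ p) ∧ (¬p ∨ q) there: w5:T. ✓
w6: successors {w3, w5}; ◇(q ∨ p) ∧ (¬p ∨ q) there: w3:F, w5:T. ✓
Satisfying worlds: {w1, w5, w6}.
So ◇(◇(q ∨ p) ∧ (¬p ∨ q)) fails at the other 2 worlds.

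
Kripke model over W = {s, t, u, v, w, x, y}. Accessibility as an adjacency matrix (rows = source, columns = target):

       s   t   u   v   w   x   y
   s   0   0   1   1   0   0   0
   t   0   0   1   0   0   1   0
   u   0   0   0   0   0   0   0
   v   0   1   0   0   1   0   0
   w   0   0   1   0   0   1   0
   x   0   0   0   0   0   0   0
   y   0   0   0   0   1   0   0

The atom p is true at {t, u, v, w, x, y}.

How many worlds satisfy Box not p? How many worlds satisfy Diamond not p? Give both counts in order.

2 and 0

For Box not p:
s: successors {u, v}; not p there: u:F, v:F. ✗
t: successors {u, x}; not p there: u:F, x:F. ✗
u: no successors, so Box not p holds vacuously. ✓
v: successors {t, w}; not p there: t:F, w:F. ✗
w: successors {u, x}; not p there: u:F, x:F. ✗
x: no successors, so Box not p holds vacuously. ✓
y: successors {w}; not p there: w:F. ✗
— 2 worlds.
For Diamond not p:
s: successors {u, v}; not p there: u:F, v:F. ✗
t: successors {u, x}; not p there: u:F, x:F. ✗
u: no successors, so Diamond not p fails. ✗
v: successors {t, w}; not p there: t:F, w:F. ✗
w: successors {u, x}; not p there: u:F, x:F. ✗
x: no successors, so Diamond not p fails. ✗
y: successors {w}; not p there: w:F. ✗
— 0 worlds.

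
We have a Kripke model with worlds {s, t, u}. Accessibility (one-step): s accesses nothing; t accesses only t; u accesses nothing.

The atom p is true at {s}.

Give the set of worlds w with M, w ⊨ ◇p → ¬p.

{s, t, u}

s: ◇p is F, ¬p is F. ✓
t: ◇p is F, ¬p is T. ✓
u: ◇p is F, ¬p is T. ✓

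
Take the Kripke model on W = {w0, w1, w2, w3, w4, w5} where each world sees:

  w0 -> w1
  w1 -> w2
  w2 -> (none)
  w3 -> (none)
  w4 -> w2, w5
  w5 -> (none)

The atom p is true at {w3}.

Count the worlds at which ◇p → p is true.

6

w0: ◇p is F, p is F. ✓
w1: ◇p is F, p is F. ✓
w2: ◇p is F, p is F. ✓
w3: ◇p is F, p is T. ✓
w4: ◇p is F, p is F. ✓
w5: ◇p is F, p is F. ✓
Satisfying worlds: {w0, w1, w2, w3, w4, w5}.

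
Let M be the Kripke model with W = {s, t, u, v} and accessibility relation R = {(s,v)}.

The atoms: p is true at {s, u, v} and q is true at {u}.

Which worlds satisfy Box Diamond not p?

s: successors {v}; Diamond not p there: v:F. ✗
t: no successors, so Box Diamond not p holds vacuously. ✓
u: no successors, so Box Diamond not p holds vacuously. ✓
v: no successors, so Box Diamond not p holds vacuously. ✓

{t, u, v}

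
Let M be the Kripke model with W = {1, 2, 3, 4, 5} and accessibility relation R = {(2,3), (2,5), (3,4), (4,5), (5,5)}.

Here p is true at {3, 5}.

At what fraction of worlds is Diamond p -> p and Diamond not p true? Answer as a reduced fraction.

1: Diamond p is F, p and Diamond not p is F. ✓
2: Diamond p is T, p and Diamond not p is F. ✗
3: Diamond p is F, p and Diamond not p is T. ✓
4: Diamond p is T, p and Diamond not p is F. ✗
5: Diamond p is T, p and Diamond not p is F. ✗
That's 2 of 5 worlds, so 2/5.

2/5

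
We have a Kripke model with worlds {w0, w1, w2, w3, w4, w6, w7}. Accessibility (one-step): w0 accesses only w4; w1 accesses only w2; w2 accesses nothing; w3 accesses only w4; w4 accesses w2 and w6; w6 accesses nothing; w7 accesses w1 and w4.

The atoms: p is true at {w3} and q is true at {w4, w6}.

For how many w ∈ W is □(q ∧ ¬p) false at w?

3

w0: successors {w4}; q ∧ ¬p there: w4:T. ✓
w1: successors {w2}; q ∧ ¬p there: w2:F. ✗
w2: no successors, so □(q ∧ ¬p) holds vacuously. ✓
w3: successors {w4}; q ∧ ¬p there: w4:T. ✓
w4: successors {w2, w6}; q ∧ ¬p there: w2:F, w6:T. ✗
w6: no successors, so □(q ∧ ¬p) holds vacuously. ✓
w7: successors {w1, w4}; q ∧ ¬p there: w1:F, w4:T. ✗
Satisfying worlds: {w0, w2, w3, w6}.
So □(q ∧ ¬p) fails at the other 3 worlds.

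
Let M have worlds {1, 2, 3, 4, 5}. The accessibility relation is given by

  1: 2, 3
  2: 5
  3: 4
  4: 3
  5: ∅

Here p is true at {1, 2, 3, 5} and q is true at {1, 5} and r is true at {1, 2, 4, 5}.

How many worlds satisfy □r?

3

1: successors {2, 3}; r there: 2:T, 3:F. ✗
2: successors {5}; r there: 5:T. ✓
3: successors {4}; r there: 4:T. ✓
4: successors {3}; r there: 3:F. ✗
5: no successors, so □r holds vacuously. ✓
Satisfying worlds: {2, 3, 5}.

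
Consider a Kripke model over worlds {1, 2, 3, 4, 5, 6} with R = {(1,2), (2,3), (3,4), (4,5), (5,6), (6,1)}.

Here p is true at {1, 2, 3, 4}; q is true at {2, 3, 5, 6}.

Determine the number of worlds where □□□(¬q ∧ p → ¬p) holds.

4

1: successors {2}; □□(¬q ∧ p → ¬p) there: 2:F. ✗
2: successors {3}; □□(¬q ∧ p → ¬p) there: 3:T. ✓
3: successors {4}; □□(¬q ∧ p → ¬p) there: 4:T. ✓
4: successors {5}; □□(¬q ∧ p → ¬p) there: 5:F. ✗
5: successors {6}; □□(¬q ∧ p → ¬p) there: 6:T. ✓
6: successors {1}; □□(¬q ∧ p → ¬p) there: 1:T. ✓
Satisfying worlds: {2, 3, 5, 6}.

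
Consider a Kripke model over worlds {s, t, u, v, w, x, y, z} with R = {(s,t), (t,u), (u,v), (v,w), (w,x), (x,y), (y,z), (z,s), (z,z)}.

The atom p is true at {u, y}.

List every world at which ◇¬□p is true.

{t, u, v, x, y, z}

s: successors {t}; ¬□p there: t:F. ✗
t: successors {u}; ¬□p there: u:T. ✓
u: successors {v}; ¬□p there: v:T. ✓
v: successors {w}; ¬□p there: w:T. ✓
w: successors {x}; ¬□p there: x:F. ✗
x: successors {y}; ¬□p there: y:T. ✓
y: successors {z}; ¬□p there: z:T. ✓
z: successors {s, z}; ¬□p there: s:T, z:T. ✓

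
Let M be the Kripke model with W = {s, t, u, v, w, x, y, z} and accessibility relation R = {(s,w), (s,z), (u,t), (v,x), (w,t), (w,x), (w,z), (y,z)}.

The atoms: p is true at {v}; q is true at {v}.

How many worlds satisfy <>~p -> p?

4

s: <>~p is T, p is F. ✗
t: <>~p is F, p is F. ✓
u: <>~p is T, p is F. ✗
v: <>~p is T, p is T. ✓
w: <>~p is T, p is F. ✗
x: <>~p is F, p is F. ✓
y: <>~p is T, p is F. ✗
z: <>~p is F, p is F. ✓
Satisfying worlds: {t, v, x, z}.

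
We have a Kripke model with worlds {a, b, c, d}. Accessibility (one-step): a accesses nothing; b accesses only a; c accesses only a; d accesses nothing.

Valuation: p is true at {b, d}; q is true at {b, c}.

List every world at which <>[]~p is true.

a: no successors, so <>[]~p fails. ✗
b: successors {a}; []~p there: a:T. ✓
c: successors {a}; []~p there: a:T. ✓
d: no successors, so <>[]~p fails. ✗

{b, c}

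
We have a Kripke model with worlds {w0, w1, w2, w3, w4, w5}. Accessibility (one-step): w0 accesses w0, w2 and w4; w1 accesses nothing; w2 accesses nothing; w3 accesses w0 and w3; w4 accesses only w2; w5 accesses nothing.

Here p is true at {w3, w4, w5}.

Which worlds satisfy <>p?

{w0, w3}

w0: successors {w0, w2, w4}; p there: w0:F, w2:F, w4:T. ✓
w1: no successors, so <>p fails. ✗
w2: no successors, so <>p fails. ✗
w3: successors {w0, w3}; p there: w0:F, w3:T. ✓
w4: successors {w2}; p there: w2:F. ✗
w5: no successors, so <>p fails. ✗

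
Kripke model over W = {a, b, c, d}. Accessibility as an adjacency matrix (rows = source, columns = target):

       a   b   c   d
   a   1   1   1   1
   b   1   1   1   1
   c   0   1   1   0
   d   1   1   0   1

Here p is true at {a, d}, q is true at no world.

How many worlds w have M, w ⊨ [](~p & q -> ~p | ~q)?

a: successors {a, b, c, d}; ~p & q -> ~p | ~q there: a:T, b:T, c:T, d:T. ✓
b: successors {a, b, c, d}; ~p & q -> ~p | ~q there: a:T, b:T, c:T, d:T. ✓
c: successors {b, c}; ~p & q -> ~p | ~q there: b:T, c:T. ✓
d: successors {a, b, d}; ~p & q -> ~p | ~q there: a:T, b:T, d:T. ✓
Satisfying worlds: {a, b, c, d}.

4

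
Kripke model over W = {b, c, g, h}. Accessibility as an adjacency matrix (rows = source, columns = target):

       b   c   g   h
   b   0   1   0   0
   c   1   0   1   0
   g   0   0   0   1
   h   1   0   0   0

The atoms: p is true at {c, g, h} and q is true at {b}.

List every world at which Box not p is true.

{h}

b: successors {c}; not p there: c:F. ✗
c: successors {b, g}; not p there: b:T, g:F. ✗
g: successors {h}; not p there: h:F. ✗
h: successors {b}; not p there: b:T. ✓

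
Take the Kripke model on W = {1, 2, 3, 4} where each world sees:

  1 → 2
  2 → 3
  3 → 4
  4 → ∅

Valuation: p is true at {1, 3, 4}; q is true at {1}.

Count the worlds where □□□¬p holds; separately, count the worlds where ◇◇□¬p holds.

3 and 1

For □□□¬p:
1: successors {2}; □□¬p there: 2:F. ✗
2: successors {3}; □□¬p there: 3:T. ✓
3: successors {4}; □□¬p there: 4:T. ✓
4: no successors, so □□□¬p holds vacuously. ✓
— 3 worlds.
For ◇◇□¬p:
1: successors {2}; ◇□¬p there: 2:F. ✗
2: successors {3}; ◇□¬p there: 3:T. ✓
3: successors {4}; ◇□¬p there: 4:F. ✗
4: no successors, so ◇◇□¬p fails. ✗
— 1 world.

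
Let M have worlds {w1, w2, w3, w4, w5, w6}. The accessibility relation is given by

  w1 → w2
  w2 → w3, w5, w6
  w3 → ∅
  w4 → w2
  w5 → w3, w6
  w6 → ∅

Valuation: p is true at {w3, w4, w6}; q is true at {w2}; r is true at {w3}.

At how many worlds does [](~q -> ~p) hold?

w1: successors {w2}; ~q -> ~p there: w2:T. ✓
w2: successors {w3, w5, w6}; ~q -> ~p there: w3:F, w5:T, w6:F. ✗
w3: no successors, so [](~q -> ~p) holds vacuously. ✓
w4: successors {w2}; ~q -> ~p there: w2:T. ✓
w5: successors {w3, w6}; ~q -> ~p there: w3:F, w6:F. ✗
w6: no successors, so [](~q -> ~p) holds vacuously. ✓
Satisfying worlds: {w1, w3, w4, w6}.

4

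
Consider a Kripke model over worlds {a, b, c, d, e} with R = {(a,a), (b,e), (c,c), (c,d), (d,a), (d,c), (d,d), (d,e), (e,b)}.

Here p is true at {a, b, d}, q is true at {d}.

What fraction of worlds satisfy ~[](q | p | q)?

3/5

a: [](q | p | q) is T. ✗
b: [](q | p | q) is F. ✓
c: [](q | p | q) is F. ✓
d: [](q | p | q) is F. ✓
e: [](q | p | q) is T. ✗
That's 3 of 5 worlds, so 3/5.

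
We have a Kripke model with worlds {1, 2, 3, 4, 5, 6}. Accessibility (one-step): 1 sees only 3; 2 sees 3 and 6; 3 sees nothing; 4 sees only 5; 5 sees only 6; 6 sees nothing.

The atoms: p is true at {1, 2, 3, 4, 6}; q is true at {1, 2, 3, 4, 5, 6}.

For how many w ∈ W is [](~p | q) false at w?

0

1: successors {3}; ~p | q there: 3:T. ✓
2: successors {3, 6}; ~p | q there: 3:T, 6:T. ✓
3: no successors, so [](~p | q) holds vacuously. ✓
4: successors {5}; ~p | q there: 5:T. ✓
5: successors {6}; ~p | q there: 6:T. ✓
6: no successors, so [](~p | q) holds vacuously. ✓
Satisfying worlds: {1, 2, 3, 4, 5, 6}.
So [](~p | q) fails at the other 0 worlds.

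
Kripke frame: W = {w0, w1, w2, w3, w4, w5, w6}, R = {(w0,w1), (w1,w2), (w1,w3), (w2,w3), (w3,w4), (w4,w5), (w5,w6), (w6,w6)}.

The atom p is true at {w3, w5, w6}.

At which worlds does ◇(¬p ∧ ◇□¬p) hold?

{w0, w1}

w0: successors {w1}; ¬p ∧ ◇□¬p there: w1:T. ✓
w1: successors {w2, w3}; ¬p ∧ ◇□¬p there: w2:T, w3:F. ✓
w2: successors {w3}; ¬p ∧ ◇□¬p there: w3:F. ✗
w3: successors {w4}; ¬p ∧ ◇□¬p there: w4:F. ✗
w4: successors {w5}; ¬p ∧ ◇□¬p there: w5:F. ✗
w5: successors {w6}; ¬p ∧ ◇□¬p there: w6:F. ✗
w6: successors {w6}; ¬p ∧ ◇□¬p there: w6:F. ✗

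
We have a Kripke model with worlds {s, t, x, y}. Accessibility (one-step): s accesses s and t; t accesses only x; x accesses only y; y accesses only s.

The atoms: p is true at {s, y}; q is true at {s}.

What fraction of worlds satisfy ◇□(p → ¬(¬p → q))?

s: successors {s, t}; □(p → ¬(¬p → q)) there: s:F, t:T. ✓
t: successors {x}; □(p → ¬(¬p → q)) there: x:F. ✗
x: successors {y}; □(p → ¬(¬p → q)) there: y:F. ✗
y: successors {s}; □(p → ¬(¬p → q)) there: s:F. ✗
That's 1 of 4 worlds, so 1/4.

1/4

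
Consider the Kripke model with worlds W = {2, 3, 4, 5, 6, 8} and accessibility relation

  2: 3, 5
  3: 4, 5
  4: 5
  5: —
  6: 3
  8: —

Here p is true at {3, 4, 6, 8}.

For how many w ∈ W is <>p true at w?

3

2: successors {3, 5}; p there: 3:T, 5:F. ✓
3: successors {4, 5}; p there: 4:T, 5:F. ✓
4: successors {5}; p there: 5:F. ✗
5: no successors, so <>p fails. ✗
6: successors {3}; p there: 3:T. ✓
8: no successors, so <>p fails. ✗
Satisfying worlds: {2, 3, 6}.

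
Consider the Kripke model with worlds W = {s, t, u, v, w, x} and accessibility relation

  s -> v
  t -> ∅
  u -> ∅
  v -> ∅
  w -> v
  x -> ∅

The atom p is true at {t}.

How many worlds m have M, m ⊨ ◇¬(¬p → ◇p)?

s: successors {v}; ¬(¬p → ◇p) there: v:T. ✓
t: no successors, so ◇¬(¬p → ◇p) fails. ✗
u: no successors, so ◇¬(¬p → ◇p) fails. ✗
v: no successors, so ◇¬(¬p → ◇p) fails. ✗
w: successors {v}; ¬(¬p → ◇p) there: v:T. ✓
x: no successors, so ◇¬(¬p → ◇p) fails. ✗
Satisfying worlds: {s, w}.

2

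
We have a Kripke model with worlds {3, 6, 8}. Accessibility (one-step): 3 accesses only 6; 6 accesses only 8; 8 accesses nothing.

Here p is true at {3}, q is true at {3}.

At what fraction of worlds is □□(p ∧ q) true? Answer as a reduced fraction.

2/3

3: successors {6}; □(p ∧ q) there: 6:F. ✗
6: successors {8}; □(p ∧ q) there: 8:T. ✓
8: no successors, so □□(p ∧ q) holds vacuously. ✓
That's 2 of 3 worlds, so 2/3.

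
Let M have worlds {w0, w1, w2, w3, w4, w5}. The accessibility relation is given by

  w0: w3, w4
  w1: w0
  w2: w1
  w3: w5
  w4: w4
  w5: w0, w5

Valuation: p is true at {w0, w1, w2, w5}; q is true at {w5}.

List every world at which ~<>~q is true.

w0: <>~q is T. ✗
w1: <>~q is T. ✗
w2: <>~q is T. ✗
w3: <>~q is F. ✓
w4: <>~q is T. ✗
w5: <>~q is T. ✗

{w3}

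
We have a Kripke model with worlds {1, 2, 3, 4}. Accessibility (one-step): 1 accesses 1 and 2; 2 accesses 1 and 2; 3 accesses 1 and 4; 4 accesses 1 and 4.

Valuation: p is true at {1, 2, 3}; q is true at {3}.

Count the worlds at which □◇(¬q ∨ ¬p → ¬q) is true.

1: successors {1, 2}; ◇(¬q ∨ ¬p → ¬q) there: 1:T, 2:T. ✓
2: successors {1, 2}; ◇(¬q ∨ ¬p → ¬q) there: 1:T, 2:T. ✓
3: successors {1, 4}; ◇(¬q ∨ ¬p → ¬q) there: 1:T, 4:T. ✓
4: successors {1, 4}; ◇(¬q ∨ ¬p → ¬q) there: 1:T, 4:T. ✓
Satisfying worlds: {1, 2, 3, 4}.

4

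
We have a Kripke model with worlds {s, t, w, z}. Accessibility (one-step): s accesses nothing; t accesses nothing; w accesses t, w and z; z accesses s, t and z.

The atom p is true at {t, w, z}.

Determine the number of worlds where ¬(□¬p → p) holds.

1

s: □¬p → p is F. ✓
t: □¬p → p is T. ✗
w: □¬p → p is T. ✗
z: □¬p → p is T. ✗
Satisfying worlds: {s}.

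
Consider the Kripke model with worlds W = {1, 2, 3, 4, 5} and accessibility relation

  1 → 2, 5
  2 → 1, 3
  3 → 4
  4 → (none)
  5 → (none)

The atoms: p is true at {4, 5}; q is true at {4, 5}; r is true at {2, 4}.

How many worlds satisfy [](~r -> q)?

1: successors {2, 5}; ~r -> q there: 2:T, 5:T. ✓
2: successors {1, 3}; ~r -> q there: 1:F, 3:F. ✗
3: successors {4}; ~r -> q there: 4:T. ✓
4: no successors, so [](~r -> q) holds vacuously. ✓
5: no successors, so [](~r -> q) holds vacuously. ✓
Satisfying worlds: {1, 3, 4, 5}.

4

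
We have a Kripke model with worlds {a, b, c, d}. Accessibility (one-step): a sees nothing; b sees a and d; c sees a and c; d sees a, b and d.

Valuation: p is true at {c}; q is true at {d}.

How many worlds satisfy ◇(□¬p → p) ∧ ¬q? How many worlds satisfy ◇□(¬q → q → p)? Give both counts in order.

For ◇(□¬p → p) ∧ ¬q:
a: ◇(□¬p → p) is F, ¬q is T. ✗
b: ◇(□¬p → p) is F, ¬q is T. ✗
c: ◇(□¬p → p) is T, ¬q is T. ✓
d: ◇(□¬p → p) is F, ¬q is F. ✗
— 1 world.
For ◇□(¬q → q → p):
a: no successors, so ◇□(¬q → q → p) fails. ✗
b: successors {a, d}; □(¬q → q → p) there: a:T, d:T. ✓
c: successors {a, c}; □(¬q → q → p) there: a:T, c:T. ✓
d: successors {a, b, d}; □(¬q → q → p) there: a:T, b:T, d:T. ✓
— 3 worlds.

1 and 3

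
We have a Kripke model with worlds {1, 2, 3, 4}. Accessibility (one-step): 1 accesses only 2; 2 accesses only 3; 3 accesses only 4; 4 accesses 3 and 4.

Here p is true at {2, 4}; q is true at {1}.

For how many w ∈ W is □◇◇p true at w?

1: successors {2}; ◇◇p there: 2:T. ✓
2: successors {3}; ◇◇p there: 3:T. ✓
3: successors {4}; ◇◇p there: 4:T. ✓
4: successors {3, 4}; ◇◇p there: 3:T, 4:T. ✓
Satisfying worlds: {1, 2, 3, 4}.

4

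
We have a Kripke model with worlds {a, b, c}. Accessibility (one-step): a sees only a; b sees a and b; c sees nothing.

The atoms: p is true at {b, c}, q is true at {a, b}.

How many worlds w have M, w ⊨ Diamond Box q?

2

a: successors {a}; Box q there: a:T. ✓
b: successors {a, b}; Box q there: a:T, b:T. ✓
c: no successors, so Diamond Box q fails. ✗
Satisfying worlds: {a, b}.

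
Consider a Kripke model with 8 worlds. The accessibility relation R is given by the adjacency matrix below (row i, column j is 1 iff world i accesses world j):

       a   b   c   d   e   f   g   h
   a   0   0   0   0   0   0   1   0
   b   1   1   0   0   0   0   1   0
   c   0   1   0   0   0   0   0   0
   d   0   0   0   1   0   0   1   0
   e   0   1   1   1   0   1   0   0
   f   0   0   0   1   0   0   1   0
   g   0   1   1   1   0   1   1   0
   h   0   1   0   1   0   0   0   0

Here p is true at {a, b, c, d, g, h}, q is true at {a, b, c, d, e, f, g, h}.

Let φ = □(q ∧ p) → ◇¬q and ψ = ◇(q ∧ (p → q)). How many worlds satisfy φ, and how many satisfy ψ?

For □(q ∧ p) → ◇¬q:
a: □(q ∧ p) is T, ◇¬q is F. ✗
b: □(q ∧ p) is T, ◇¬q is F. ✗
c: □(q ∧ p) is T, ◇¬q is F. ✗
d: □(q ∧ p) is T, ◇¬q is F. ✗
e: □(q ∧ p) is F, ◇¬q is F. ✓
f: □(q ∧ p) is T, ◇¬q is F. ✗
g: □(q ∧ p) is F, ◇¬q is F. ✓
h: □(q ∧ p) is T, ◇¬q is F. ✗
— 2 worlds.
For ◇(q ∧ (p → q)):
a: successors {g}; q ∧ (p → q) there: g:T. ✓
b: successors {a, b, g}; q ∧ (p → q) there: a:T, b:T, g:T. ✓
c: successors {b}; q ∧ (p → q) there: b:T. ✓
d: successors {d, g}; q ∧ (p → q) there: d:T, g:T. ✓
e: successors {b, c, d, f}; q ∧ (p → q) there: b:T, c:T, d:T, f:T. ✓
f: successors {d, g}; q ∧ (p → q) there: d:T, g:T. ✓
g: successors {b, c, d, f, g}; q ∧ (p → q) there: b:T, c:T, d:T, f:T, g:T. ✓
h: successors {b, d}; q ∧ (p → q) there: b:T, d:T. ✓
— 8 worlds.

2 and 8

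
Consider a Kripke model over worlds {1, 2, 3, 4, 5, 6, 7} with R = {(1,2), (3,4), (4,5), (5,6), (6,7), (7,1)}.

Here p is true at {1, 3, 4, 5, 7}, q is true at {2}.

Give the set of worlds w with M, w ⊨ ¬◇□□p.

{2, 3, 6}

1: ◇□□p is T. ✗
2: ◇□□p is F. ✓
3: ◇□□p is F. ✓
4: ◇□□p is T. ✗
5: ◇□□p is T. ✗
6: ◇□□p is F. ✓
7: ◇□□p is T. ✗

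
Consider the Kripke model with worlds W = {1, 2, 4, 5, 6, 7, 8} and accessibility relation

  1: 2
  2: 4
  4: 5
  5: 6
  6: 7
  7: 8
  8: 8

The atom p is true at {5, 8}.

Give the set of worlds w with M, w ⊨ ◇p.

{4, 7, 8}

1: successors {2}; p there: 2:F. ✗
2: successors {4}; p there: 4:F. ✗
4: successors {5}; p there: 5:T. ✓
5: successors {6}; p there: 6:F. ✗
6: successors {7}; p there: 7:F. ✗
7: successors {8}; p there: 8:T. ✓
8: successors {8}; p there: 8:T. ✓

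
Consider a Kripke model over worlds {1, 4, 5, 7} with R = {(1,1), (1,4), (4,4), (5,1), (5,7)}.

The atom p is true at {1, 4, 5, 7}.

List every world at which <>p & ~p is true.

∅

1: <>p is T, ~p is F. ✗
4: <>p is T, ~p is F. ✗
5: <>p is T, ~p is F. ✗
7: <>p is F, ~p is F. ✗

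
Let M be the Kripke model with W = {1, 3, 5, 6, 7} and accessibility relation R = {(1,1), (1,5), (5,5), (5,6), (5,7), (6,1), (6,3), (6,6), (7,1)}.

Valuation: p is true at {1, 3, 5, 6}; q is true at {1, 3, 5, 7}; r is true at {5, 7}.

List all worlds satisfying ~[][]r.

{1, 5, 6, 7}

1: [][]r is F. ✓
3: [][]r is T. ✗
5: [][]r is F. ✓
6: [][]r is F. ✓
7: [][]r is F. ✓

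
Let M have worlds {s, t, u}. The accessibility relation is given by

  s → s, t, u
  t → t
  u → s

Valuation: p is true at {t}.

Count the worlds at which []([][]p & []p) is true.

s: successors {s, t, u}; [][]p & []p there: s:F, t:T, u:F. ✗
t: successors {t}; [][]p & []p there: t:T. ✓
u: successors {s}; [][]p & []p there: s:F. ✗
Satisfying worlds: {t}.

1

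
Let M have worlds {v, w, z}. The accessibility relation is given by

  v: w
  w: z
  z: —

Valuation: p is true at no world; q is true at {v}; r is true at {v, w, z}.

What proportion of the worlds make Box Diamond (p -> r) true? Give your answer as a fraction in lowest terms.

v: successors {w}; Diamond (p -> r) there: w:T. ✓
w: successors {z}; Diamond (p -> r) there: z:F. ✗
z: no successors, so Box Diamond (p -> r) holds vacuously. ✓
That's 2 of 3 worlds, so 2/3.

2/3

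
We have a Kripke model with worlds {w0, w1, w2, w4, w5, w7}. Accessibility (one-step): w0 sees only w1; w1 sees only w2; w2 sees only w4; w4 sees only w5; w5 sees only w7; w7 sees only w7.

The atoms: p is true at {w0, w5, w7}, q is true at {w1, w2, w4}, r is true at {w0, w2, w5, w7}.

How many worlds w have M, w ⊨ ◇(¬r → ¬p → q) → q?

w0: ◇(¬r → ¬p → q) is T, q is F. ✗
w1: ◇(¬r → ¬p → q) is T, q is T. ✓
w2: ◇(¬r → ¬p → q) is T, q is T. ✓
w4: ◇(¬r → ¬p → q) is T, q is T. ✓
w5: ◇(¬r → ¬p → q) is T, q is F. ✗
w7: ◇(¬r → ¬p → q) is T, q is F. ✗
Satisfying worlds: {w1, w2, w4}.

3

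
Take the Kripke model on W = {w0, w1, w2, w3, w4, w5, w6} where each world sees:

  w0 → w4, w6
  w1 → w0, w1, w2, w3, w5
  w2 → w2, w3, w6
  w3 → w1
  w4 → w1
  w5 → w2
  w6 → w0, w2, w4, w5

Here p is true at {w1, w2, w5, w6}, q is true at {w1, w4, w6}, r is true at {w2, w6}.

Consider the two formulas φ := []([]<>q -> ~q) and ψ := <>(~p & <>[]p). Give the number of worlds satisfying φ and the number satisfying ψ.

5 and 2

For []([]<>q -> ~q):
w0: successors {w4, w6}; []<>q -> ~q there: w4:F, w6:T. ✗
w1: successors {w0, w1, w2, w3, w5}; []<>q -> ~q there: w0:T, w1:T, w2:T, w3:T, w5:T. ✓
w2: successors {w2, w3, w6}; []<>q -> ~q there: w2:T, w3:T, w6:T. ✓
w3: successors {w1}; []<>q -> ~q there: w1:T. ✓
w4: successors {w1}; []<>q -> ~q there: w1:T. ✓
w5: successors {w2}; []<>q -> ~q there: w2:T. ✓
w6: successors {w0, w2, w4, w5}; []<>q -> ~q there: w0:T, w2:T, w4:F, w5:T. ✗
— 5 worlds.
For <>(~p & <>[]p):
w0: successors {w4, w6}; ~p & <>[]p there: w4:F, w6:F. ✗
w1: successors {w0, w1, w2, w3, w5}; ~p & <>[]p there: w0:T, w1:F, w2:F, w3:F, w5:F. ✓
w2: successors {w2, w3, w6}; ~p & <>[]p there: w2:F, w3:F, w6:F. ✗
w3: successors {w1}; ~p & <>[]p there: w1:F. ✗
w4: successors {w1}; ~p & <>[]p there: w1:F. ✗
w5: successors {w2}; ~p & <>[]p there: w2:F. ✗
w6: successors {w0, w2, w4, w5}; ~p & <>[]p there: w0:T, w2:F, w4:F, w5:F. ✓
— 2 worlds.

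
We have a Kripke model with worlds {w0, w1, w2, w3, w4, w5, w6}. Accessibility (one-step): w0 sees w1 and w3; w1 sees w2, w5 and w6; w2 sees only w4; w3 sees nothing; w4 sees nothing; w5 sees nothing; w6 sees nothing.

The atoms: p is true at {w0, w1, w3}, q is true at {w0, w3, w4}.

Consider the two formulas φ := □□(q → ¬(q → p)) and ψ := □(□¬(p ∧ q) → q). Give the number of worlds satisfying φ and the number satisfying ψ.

For □□(q → ¬(q → p)):
w0: successors {w1, w3}; □(q → ¬(q → p)) there: w1:T, w3:T. ✓
w1: successors {w2, w5, w6}; □(q → ¬(q → p)) there: w2:T, w5:T, w6:T. ✓
w2: successors {w4}; □(q → ¬(q → p)) there: w4:T. ✓
w3: no successors, so □□(q → ¬(q → p)) holds vacuously. ✓
w4: no successors, so □□(q → ¬(q → p)) holds vacuously. ✓
w5: no successors, so □□(q → ¬(q → p)) holds vacuously. ✓
w6: no successors, so □□(q → ¬(q → p)) holds vacuously. ✓
— 7 worlds.
For □(□¬(p ∧ q) → q):
w0: successors {w1, w3}; □¬(p ∧ q) → q there: w1:F, w3:T. ✗
w1: successors {w2, w5, w6}; □¬(p ∧ q) → q there: w2:F, w5:F, w6:F. ✗
w2: successors {w4}; □¬(p ∧ q) → q there: w4:T. ✓
w3: no successors, so □(□¬(p ∧ q) → q) holds vacuously. ✓
w4: no successors, so □(□¬(p ∧ q) → q) holds vacuously. ✓
w5: no successors, so □(□¬(p ∧ q) → q) holds vacuously. ✓
w6: no successors, so □(□¬(p ∧ q) → q) holds vacuously. ✓
— 5 worlds.

7 and 5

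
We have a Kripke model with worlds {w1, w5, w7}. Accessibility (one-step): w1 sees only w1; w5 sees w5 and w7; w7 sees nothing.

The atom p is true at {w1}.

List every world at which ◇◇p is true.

{w1}

w1: successors {w1}; ◇p there: w1:T. ✓
w5: successors {w5, w7}; ◇p there: w5:F, w7:F. ✗
w7: no successors, so ◇◇p fails. ✗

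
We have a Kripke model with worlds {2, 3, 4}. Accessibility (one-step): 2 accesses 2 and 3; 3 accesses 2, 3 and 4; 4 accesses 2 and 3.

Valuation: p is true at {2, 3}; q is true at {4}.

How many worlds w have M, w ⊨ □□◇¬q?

3

2: successors {2, 3}; □◇¬q there: 2:T, 3:T. ✓
3: successors {2, 3, 4}; □◇¬q there: 2:T, 3:T, 4:T. ✓
4: successors {2, 3}; □◇¬q there: 2:T, 3:T. ✓
Satisfying worlds: {2, 3, 4}.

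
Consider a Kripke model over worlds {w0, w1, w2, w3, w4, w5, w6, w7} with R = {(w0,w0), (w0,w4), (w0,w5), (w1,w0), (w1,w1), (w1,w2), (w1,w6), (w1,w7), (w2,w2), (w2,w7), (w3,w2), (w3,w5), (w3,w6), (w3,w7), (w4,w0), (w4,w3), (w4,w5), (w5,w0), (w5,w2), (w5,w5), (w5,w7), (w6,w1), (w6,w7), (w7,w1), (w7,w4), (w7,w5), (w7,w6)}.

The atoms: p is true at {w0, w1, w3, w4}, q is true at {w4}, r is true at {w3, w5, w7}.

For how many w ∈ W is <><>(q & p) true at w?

7

w0: successors {w0, w4, w5}; <>(q & p) there: w0:T, w4:F, w5:F. ✓
w1: successors {w0, w1, w2, w6, w7}; <>(q & p) there: w0:T, w1:F, w2:F, w6:F, w7:T. ✓
w2: successors {w2, w7}; <>(q & p) there: w2:F, w7:T. ✓
w3: successors {w2, w5, w6, w7}; <>(q & p) there: w2:F, w5:F, w6:F, w7:T. ✓
w4: successors {w0, w3, w5}; <>(q & p) there: w0:T, w3:F, w5:F. ✓
w5: successors {w0, w2, w5, w7}; <>(q & p) there: w0:T, w2:F, w5:F, w7:T. ✓
w6: successors {w1, w7}; <>(q & p) there: w1:F, w7:T. ✓
w7: successors {w1, w4, w5, w6}; <>(q & p) there: w1:F, w4:F, w5:F, w6:F. ✗
Satisfying worlds: {w0, w1, w2, w3, w4, w5, w6}.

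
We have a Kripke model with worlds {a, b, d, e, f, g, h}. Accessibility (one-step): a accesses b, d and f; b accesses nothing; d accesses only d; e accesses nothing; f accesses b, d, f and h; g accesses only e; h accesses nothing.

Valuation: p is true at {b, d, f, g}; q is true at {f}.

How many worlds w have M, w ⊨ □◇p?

4

a: successors {b, d, f}; ◇p there: b:F, d:T, f:T. ✗
b: no successors, so □◇p holds vacuously. ✓
d: successors {d}; ◇p there: d:T. ✓
e: no successors, so □◇p holds vacuously. ✓
f: successors {b, d, f, h}; ◇p there: b:F, d:T, f:T, h:F. ✗
g: successors {e}; ◇p there: e:F. ✗
h: no successors, so □◇p holds vacuously. ✓
Satisfying worlds: {b, d, e, h}.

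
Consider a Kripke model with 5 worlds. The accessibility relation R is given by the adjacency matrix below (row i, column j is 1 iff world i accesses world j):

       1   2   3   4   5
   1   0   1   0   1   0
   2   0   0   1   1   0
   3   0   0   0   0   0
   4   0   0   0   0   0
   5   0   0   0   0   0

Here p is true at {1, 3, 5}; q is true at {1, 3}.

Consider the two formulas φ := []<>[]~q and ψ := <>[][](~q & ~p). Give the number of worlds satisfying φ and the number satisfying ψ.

3 and 2

For []<>[]~q:
1: successors {2, 4}; <>[]~q there: 2:T, 4:F. ✗
2: successors {3, 4}; <>[]~q there: 3:F, 4:F. ✗
3: no successors, so []<>[]~q holds vacuously. ✓
4: no successors, so []<>[]~q holds vacuously. ✓
5: no successors, so []<>[]~q holds vacuously. ✓
— 3 worlds.
For <>[][](~q & ~p):
1: successors {2, 4}; [][](~q & ~p) there: 2:T, 4:T. ✓
2: successors {3, 4}; [][](~q & ~p) there: 3:T, 4:T. ✓
3: no successors, so <>[][](~q & ~p) fails. ✗
4: no successors, so <>[][](~q & ~p) fails. ✗
5: no successors, so <>[][](~q & ~p) fails. ✗
— 2 worlds.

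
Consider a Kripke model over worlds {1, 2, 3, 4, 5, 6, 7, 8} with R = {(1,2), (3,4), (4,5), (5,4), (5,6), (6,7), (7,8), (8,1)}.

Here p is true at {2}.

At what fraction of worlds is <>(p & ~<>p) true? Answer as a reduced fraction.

1/8

1: successors {2}; p & ~<>p there: 2:T. ✓
2: no successors, so <>(p & ~<>p) fails. ✗
3: successors {4}; p & ~<>p there: 4:F. ✗
4: successors {5}; p & ~<>p there: 5:F. ✗
5: successors {4, 6}; p & ~<>p there: 4:F, 6:F. ✗
6: successors {7}; p & ~<>p there: 7:F. ✗
7: successors {8}; p & ~<>p there: 8:F. ✗
8: successors {1}; p & ~<>p there: 1:F. ✗
That's 1 of 8 worlds, so 1/8.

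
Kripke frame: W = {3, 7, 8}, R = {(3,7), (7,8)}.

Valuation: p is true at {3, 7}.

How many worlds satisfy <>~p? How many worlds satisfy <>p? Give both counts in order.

For <>~p:
3: successors {7}; ~p there: 7:F. ✗
7: successors {8}; ~p there: 8:T. ✓
8: no successors, so <>~p fails. ✗
— 1 world.
For <>p:
3: successors {7}; p there: 7:T. ✓
7: successors {8}; p there: 8:F. ✗
8: no successors, so <>p fails. ✗
— 1 world.

1 and 1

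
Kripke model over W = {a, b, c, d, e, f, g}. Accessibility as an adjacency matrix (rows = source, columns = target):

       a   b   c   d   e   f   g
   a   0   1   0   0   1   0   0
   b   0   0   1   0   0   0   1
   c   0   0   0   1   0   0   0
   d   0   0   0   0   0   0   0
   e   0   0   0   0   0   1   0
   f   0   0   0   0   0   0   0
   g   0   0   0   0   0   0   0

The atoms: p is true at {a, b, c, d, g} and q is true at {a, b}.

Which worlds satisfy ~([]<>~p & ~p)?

a: []<>~p & ~p is F. ✓
b: []<>~p & ~p is F. ✓
c: []<>~p & ~p is F. ✓
d: []<>~p & ~p is F. ✓
e: []<>~p & ~p is F. ✓
f: []<>~p & ~p is T. ✗
g: []<>~p & ~p is F. ✓

{a, b, c, d, e, g}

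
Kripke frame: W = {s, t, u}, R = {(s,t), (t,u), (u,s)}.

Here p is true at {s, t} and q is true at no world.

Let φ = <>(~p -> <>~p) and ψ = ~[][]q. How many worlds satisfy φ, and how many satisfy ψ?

For <>(~p -> <>~p):
s: successors {t}; ~p -> <>~p there: t:T. ✓
t: successors {u}; ~p -> <>~p there: u:F. ✗
u: successors {s}; ~p -> <>~p there: s:T. ✓
— 2 worlds.
For ~[][]q:
s: [][]q is F. ✓
t: [][]q is F. ✓
u: [][]q is F. ✓
— 3 worlds.

2 and 3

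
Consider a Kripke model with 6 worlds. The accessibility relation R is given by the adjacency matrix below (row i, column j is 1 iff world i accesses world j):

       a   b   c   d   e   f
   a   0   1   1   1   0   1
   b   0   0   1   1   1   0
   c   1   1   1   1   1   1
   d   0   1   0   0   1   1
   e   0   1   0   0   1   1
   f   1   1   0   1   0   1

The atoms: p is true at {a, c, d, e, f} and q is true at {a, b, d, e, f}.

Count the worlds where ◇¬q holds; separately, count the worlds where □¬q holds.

3 and 0

For ◇¬q:
a: successors {b, c, d, f}; ¬q there: b:F, c:T, d:F, f:F. ✓
b: successors {c, d, e}; ¬q there: c:T, d:F, e:F. ✓
c: successors {a, b, c, d, e, f}; ¬q there: a:F, b:F, c:T, d:F, e:F, f:F. ✓
d: successors {b, e, f}; ¬q there: b:F, e:F, f:F. ✗
e: successors {b, e, f}; ¬q there: b:F, e:F, f:F. ✗
f: successors {a, b, d, f}; ¬q there: a:F, b:F, d:F, f:F. ✗
— 3 worlds.
For □¬q:
a: successors {b, c, d, f}; ¬q there: b:F, c:T, d:F, f:F. ✗
b: successors {c, d, e}; ¬q there: c:T, d:F, e:F. ✗
c: successors {a, b, c, d, e, f}; ¬q there: a:F, b:F, c:T, d:F, e:F, f:F. ✗
d: successors {b, e, f}; ¬q there: b:F, e:F, f:F. ✗
e: successors {b, e, f}; ¬q there: b:F, e:F, f:F. ✗
f: successors {a, b, d, f}; ¬q there: a:F, b:F, d:F, f:F. ✗
— 0 worlds.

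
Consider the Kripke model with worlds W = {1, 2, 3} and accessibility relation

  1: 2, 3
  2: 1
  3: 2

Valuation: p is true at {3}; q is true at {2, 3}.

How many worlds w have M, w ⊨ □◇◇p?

1: successors {2, 3}; ◇◇p there: 2:T, 3:F. ✗
2: successors {1}; ◇◇p there: 1:F. ✗
3: successors {2}; ◇◇p there: 2:T. ✓
Satisfying worlds: {3}.

1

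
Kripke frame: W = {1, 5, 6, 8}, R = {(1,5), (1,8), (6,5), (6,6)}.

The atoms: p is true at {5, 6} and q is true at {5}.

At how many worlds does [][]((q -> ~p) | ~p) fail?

1: successors {5, 8}; []((q -> ~p) | ~p) there: 5:T, 8:T. ✓
5: no successors, so [][]((q -> ~p) | ~p) holds vacuously. ✓
6: successors {5, 6}; []((q -> ~p) | ~p) there: 5:T, 6:F. ✗
8: no successors, so [][]((q -> ~p) | ~p) holds vacuously. ✓
Satisfying worlds: {1, 5, 8}.
So [][]((q -> ~p) | ~p) fails at the other 1 world.

1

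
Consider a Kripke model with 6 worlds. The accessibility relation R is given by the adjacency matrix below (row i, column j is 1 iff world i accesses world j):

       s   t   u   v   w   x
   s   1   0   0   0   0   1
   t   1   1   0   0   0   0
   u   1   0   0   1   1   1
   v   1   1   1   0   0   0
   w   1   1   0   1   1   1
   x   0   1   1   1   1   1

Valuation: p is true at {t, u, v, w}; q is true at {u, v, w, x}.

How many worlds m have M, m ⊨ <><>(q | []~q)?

s: successors {s, x}; <>(q | []~q) there: s:T, x:T. ✓
t: successors {s, t}; <>(q | []~q) there: s:T, t:T. ✓
u: successors {s, v, w, x}; <>(q | []~q) there: s:T, v:T, w:T, x:T. ✓
v: successors {s, t, u}; <>(q | []~q) there: s:T, t:T, u:T. ✓
w: successors {s, t, v, w, x}; <>(q | []~q) there: s:T, t:T, v:T, w:T, x:T. ✓
x: successors {t, u, v, w, x}; <>(q | []~q) there: t:T, u:T, v:T, w:T, x:T. ✓
Satisfying worlds: {s, t, u, v, w, x}.

6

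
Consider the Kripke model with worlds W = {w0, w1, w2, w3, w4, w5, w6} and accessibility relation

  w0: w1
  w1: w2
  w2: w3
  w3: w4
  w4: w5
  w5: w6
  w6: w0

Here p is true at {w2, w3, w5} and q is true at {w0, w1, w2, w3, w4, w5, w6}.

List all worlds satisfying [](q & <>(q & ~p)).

w0: successors {w1}; q & <>(q & ~p) there: w1:F. ✗
w1: successors {w2}; q & <>(q & ~p) there: w2:F. ✗
w2: successors {w3}; q & <>(q & ~p) there: w3:T. ✓
w3: successors {w4}; q & <>(q & ~p) there: w4:F. ✗
w4: successors {w5}; q & <>(q & ~p) there: w5:T. ✓
w5: successors {w6}; q & <>(q & ~p) there: w6:T. ✓
w6: successors {w0}; q & <>(q & ~p) there: w0:T. ✓

{w2, w4, w5, w6}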